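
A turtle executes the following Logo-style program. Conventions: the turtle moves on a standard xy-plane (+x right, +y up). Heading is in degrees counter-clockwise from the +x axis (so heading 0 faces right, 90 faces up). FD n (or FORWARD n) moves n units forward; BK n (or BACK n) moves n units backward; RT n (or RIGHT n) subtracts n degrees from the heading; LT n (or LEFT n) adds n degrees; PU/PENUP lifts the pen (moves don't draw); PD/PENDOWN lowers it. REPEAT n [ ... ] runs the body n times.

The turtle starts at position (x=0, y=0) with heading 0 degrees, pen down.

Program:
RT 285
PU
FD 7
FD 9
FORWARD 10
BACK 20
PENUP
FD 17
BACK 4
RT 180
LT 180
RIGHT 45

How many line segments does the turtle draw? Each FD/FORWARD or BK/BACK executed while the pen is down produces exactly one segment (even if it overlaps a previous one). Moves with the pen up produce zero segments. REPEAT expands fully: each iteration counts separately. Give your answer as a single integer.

Executing turtle program step by step:
Start: pos=(0,0), heading=0, pen down
RT 285: heading 0 -> 75
PU: pen up
FD 7: (0,0) -> (1.812,6.761) [heading=75, move]
FD 9: (1.812,6.761) -> (4.141,15.455) [heading=75, move]
FD 10: (4.141,15.455) -> (6.729,25.114) [heading=75, move]
BK 20: (6.729,25.114) -> (1.553,5.796) [heading=75, move]
PU: pen up
FD 17: (1.553,5.796) -> (5.953,22.216) [heading=75, move]
BK 4: (5.953,22.216) -> (4.918,18.353) [heading=75, move]
RT 180: heading 75 -> 255
LT 180: heading 255 -> 75
RT 45: heading 75 -> 30
Final: pos=(4.918,18.353), heading=30, 0 segment(s) drawn
Segments drawn: 0

Answer: 0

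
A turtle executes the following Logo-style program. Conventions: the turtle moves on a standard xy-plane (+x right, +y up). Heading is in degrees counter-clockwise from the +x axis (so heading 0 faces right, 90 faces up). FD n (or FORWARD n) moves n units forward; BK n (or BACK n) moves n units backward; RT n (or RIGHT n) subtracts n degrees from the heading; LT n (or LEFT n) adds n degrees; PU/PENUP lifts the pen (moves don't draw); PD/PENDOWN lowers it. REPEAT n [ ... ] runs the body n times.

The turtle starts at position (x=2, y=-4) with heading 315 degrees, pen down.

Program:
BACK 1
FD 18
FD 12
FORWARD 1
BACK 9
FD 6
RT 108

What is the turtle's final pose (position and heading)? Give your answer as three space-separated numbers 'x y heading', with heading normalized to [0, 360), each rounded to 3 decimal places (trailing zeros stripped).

Answer: 21.092 -23.092 207

Derivation:
Executing turtle program step by step:
Start: pos=(2,-4), heading=315, pen down
BK 1: (2,-4) -> (1.293,-3.293) [heading=315, draw]
FD 18: (1.293,-3.293) -> (14.021,-16.021) [heading=315, draw]
FD 12: (14.021,-16.021) -> (22.506,-24.506) [heading=315, draw]
FD 1: (22.506,-24.506) -> (23.213,-25.213) [heading=315, draw]
BK 9: (23.213,-25.213) -> (16.849,-18.849) [heading=315, draw]
FD 6: (16.849,-18.849) -> (21.092,-23.092) [heading=315, draw]
RT 108: heading 315 -> 207
Final: pos=(21.092,-23.092), heading=207, 6 segment(s) drawn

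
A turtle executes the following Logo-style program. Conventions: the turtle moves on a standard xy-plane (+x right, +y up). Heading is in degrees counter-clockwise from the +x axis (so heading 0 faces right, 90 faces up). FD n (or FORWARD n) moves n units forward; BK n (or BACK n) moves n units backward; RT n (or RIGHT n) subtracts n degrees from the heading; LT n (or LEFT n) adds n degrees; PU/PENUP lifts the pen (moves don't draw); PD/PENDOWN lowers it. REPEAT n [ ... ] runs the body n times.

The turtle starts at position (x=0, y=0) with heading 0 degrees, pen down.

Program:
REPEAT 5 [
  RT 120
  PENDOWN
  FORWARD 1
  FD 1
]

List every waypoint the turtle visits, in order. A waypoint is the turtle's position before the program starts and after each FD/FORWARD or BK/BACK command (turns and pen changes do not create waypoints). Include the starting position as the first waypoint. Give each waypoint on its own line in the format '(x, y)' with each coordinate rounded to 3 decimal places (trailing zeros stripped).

Answer: (0, 0)
(-0.5, -0.866)
(-1, -1.732)
(-1.5, -0.866)
(-2, 0)
(-1, 0)
(0, 0)
(-0.5, -0.866)
(-1, -1.732)
(-1.5, -0.866)
(-2, 0)

Derivation:
Executing turtle program step by step:
Start: pos=(0,0), heading=0, pen down
REPEAT 5 [
  -- iteration 1/5 --
  RT 120: heading 0 -> 240
  PD: pen down
  FD 1: (0,0) -> (-0.5,-0.866) [heading=240, draw]
  FD 1: (-0.5,-0.866) -> (-1,-1.732) [heading=240, draw]
  -- iteration 2/5 --
  RT 120: heading 240 -> 120
  PD: pen down
  FD 1: (-1,-1.732) -> (-1.5,-0.866) [heading=120, draw]
  FD 1: (-1.5,-0.866) -> (-2,0) [heading=120, draw]
  -- iteration 3/5 --
  RT 120: heading 120 -> 0
  PD: pen down
  FD 1: (-2,0) -> (-1,0) [heading=0, draw]
  FD 1: (-1,0) -> (0,0) [heading=0, draw]
  -- iteration 4/5 --
  RT 120: heading 0 -> 240
  PD: pen down
  FD 1: (0,0) -> (-0.5,-0.866) [heading=240, draw]
  FD 1: (-0.5,-0.866) -> (-1,-1.732) [heading=240, draw]
  -- iteration 5/5 --
  RT 120: heading 240 -> 120
  PD: pen down
  FD 1: (-1,-1.732) -> (-1.5,-0.866) [heading=120, draw]
  FD 1: (-1.5,-0.866) -> (-2,0) [heading=120, draw]
]
Final: pos=(-2,0), heading=120, 10 segment(s) drawn
Waypoints (11 total):
(0, 0)
(-0.5, -0.866)
(-1, -1.732)
(-1.5, -0.866)
(-2, 0)
(-1, 0)
(0, 0)
(-0.5, -0.866)
(-1, -1.732)
(-1.5, -0.866)
(-2, 0)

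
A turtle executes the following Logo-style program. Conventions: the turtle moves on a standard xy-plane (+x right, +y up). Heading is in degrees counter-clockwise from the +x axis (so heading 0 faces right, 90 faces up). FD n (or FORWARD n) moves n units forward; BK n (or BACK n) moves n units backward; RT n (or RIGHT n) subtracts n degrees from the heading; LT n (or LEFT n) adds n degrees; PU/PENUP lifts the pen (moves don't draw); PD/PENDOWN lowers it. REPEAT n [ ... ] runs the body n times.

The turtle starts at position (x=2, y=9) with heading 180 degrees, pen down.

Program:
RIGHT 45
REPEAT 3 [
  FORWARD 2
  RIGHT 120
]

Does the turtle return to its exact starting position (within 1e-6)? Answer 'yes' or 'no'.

Executing turtle program step by step:
Start: pos=(2,9), heading=180, pen down
RT 45: heading 180 -> 135
REPEAT 3 [
  -- iteration 1/3 --
  FD 2: (2,9) -> (0.586,10.414) [heading=135, draw]
  RT 120: heading 135 -> 15
  -- iteration 2/3 --
  FD 2: (0.586,10.414) -> (2.518,10.932) [heading=15, draw]
  RT 120: heading 15 -> 255
  -- iteration 3/3 --
  FD 2: (2.518,10.932) -> (2,9) [heading=255, draw]
  RT 120: heading 255 -> 135
]
Final: pos=(2,9), heading=135, 3 segment(s) drawn

Start position: (2, 9)
Final position: (2, 9)
Distance = 0; < 1e-6 -> CLOSED

Answer: yes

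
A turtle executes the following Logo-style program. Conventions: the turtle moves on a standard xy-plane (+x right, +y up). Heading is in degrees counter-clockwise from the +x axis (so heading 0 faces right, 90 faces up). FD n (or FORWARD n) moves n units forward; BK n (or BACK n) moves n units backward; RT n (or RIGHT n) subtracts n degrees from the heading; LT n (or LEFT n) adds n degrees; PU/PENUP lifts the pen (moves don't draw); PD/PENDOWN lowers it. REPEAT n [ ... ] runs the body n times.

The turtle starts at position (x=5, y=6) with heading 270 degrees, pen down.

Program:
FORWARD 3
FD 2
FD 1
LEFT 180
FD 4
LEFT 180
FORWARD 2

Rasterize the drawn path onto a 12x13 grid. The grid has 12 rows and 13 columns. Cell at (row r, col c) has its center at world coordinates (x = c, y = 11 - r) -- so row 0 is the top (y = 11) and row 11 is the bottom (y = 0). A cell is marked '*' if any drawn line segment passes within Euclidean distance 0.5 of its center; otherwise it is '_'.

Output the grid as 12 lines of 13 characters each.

Segment 0: (5,6) -> (5,3)
Segment 1: (5,3) -> (5,1)
Segment 2: (5,1) -> (5,0)
Segment 3: (5,0) -> (5,4)
Segment 4: (5,4) -> (5,2)

Answer: _____________
_____________
_____________
_____________
_____________
_____*_______
_____*_______
_____*_______
_____*_______
_____*_______
_____*_______
_____*_______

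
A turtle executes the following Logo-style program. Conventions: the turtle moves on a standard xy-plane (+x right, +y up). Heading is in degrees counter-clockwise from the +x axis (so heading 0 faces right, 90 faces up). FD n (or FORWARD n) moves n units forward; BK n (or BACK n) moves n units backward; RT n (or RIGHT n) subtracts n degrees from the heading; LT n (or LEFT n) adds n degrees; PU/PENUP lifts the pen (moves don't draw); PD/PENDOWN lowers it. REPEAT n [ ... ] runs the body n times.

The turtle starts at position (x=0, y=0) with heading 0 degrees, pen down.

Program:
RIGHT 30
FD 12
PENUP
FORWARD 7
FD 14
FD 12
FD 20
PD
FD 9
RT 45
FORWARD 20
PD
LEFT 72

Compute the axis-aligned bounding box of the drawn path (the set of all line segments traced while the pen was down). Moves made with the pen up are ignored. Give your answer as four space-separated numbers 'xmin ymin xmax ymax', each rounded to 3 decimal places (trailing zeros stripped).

Answer: 0 -56.319 69.262 0

Derivation:
Executing turtle program step by step:
Start: pos=(0,0), heading=0, pen down
RT 30: heading 0 -> 330
FD 12: (0,0) -> (10.392,-6) [heading=330, draw]
PU: pen up
FD 7: (10.392,-6) -> (16.454,-9.5) [heading=330, move]
FD 14: (16.454,-9.5) -> (28.579,-16.5) [heading=330, move]
FD 12: (28.579,-16.5) -> (38.971,-22.5) [heading=330, move]
FD 20: (38.971,-22.5) -> (56.292,-32.5) [heading=330, move]
PD: pen down
FD 9: (56.292,-32.5) -> (64.086,-37) [heading=330, draw]
RT 45: heading 330 -> 285
FD 20: (64.086,-37) -> (69.262,-56.319) [heading=285, draw]
PD: pen down
LT 72: heading 285 -> 357
Final: pos=(69.262,-56.319), heading=357, 3 segment(s) drawn

Segment endpoints: x in {0, 10.392, 56.292, 64.086, 69.262}, y in {-56.319, -37, -32.5, -6, 0}
xmin=0, ymin=-56.319, xmax=69.262, ymax=0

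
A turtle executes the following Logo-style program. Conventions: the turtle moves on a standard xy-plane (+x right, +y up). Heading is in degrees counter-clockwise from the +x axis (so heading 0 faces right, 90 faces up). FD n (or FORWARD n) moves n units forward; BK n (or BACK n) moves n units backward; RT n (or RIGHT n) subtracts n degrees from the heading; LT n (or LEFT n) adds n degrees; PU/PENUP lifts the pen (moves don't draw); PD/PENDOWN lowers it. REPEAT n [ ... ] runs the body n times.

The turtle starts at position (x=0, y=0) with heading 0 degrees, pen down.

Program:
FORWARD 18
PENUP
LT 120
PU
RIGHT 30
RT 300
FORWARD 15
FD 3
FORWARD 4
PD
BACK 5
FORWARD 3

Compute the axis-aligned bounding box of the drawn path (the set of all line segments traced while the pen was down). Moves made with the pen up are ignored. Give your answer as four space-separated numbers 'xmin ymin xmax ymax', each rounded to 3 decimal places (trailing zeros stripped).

Answer: -1.053 0 18 11

Derivation:
Executing turtle program step by step:
Start: pos=(0,0), heading=0, pen down
FD 18: (0,0) -> (18,0) [heading=0, draw]
PU: pen up
LT 120: heading 0 -> 120
PU: pen up
RT 30: heading 120 -> 90
RT 300: heading 90 -> 150
FD 15: (18,0) -> (5.01,7.5) [heading=150, move]
FD 3: (5.01,7.5) -> (2.412,9) [heading=150, move]
FD 4: (2.412,9) -> (-1.053,11) [heading=150, move]
PD: pen down
BK 5: (-1.053,11) -> (3.278,8.5) [heading=150, draw]
FD 3: (3.278,8.5) -> (0.679,10) [heading=150, draw]
Final: pos=(0.679,10), heading=150, 3 segment(s) drawn

Segment endpoints: x in {-1.053, 0, 0.679, 3.278, 18}, y in {0, 8.5, 10, 11}
xmin=-1.053, ymin=0, xmax=18, ymax=11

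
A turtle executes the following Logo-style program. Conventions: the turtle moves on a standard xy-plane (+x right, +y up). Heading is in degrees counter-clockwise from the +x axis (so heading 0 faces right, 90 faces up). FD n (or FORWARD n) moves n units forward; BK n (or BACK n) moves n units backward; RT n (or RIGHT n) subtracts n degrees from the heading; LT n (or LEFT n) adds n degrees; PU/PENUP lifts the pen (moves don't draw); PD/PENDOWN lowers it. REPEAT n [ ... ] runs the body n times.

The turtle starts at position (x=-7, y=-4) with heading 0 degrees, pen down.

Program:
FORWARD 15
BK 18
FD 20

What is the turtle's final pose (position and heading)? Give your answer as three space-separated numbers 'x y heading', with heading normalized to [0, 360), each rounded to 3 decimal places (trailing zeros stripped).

Executing turtle program step by step:
Start: pos=(-7,-4), heading=0, pen down
FD 15: (-7,-4) -> (8,-4) [heading=0, draw]
BK 18: (8,-4) -> (-10,-4) [heading=0, draw]
FD 20: (-10,-4) -> (10,-4) [heading=0, draw]
Final: pos=(10,-4), heading=0, 3 segment(s) drawn

Answer: 10 -4 0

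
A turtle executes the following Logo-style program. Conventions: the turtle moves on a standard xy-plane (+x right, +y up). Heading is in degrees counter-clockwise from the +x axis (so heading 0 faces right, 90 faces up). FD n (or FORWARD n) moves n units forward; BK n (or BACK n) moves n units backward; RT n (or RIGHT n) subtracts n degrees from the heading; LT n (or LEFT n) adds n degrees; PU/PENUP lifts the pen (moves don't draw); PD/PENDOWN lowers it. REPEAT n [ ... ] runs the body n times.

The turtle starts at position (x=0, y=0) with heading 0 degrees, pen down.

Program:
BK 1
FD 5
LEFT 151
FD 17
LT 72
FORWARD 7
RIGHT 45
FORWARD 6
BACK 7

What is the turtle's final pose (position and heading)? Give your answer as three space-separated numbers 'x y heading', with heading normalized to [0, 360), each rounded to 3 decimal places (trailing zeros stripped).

Answer: -14.989 3.433 178

Derivation:
Executing turtle program step by step:
Start: pos=(0,0), heading=0, pen down
BK 1: (0,0) -> (-1,0) [heading=0, draw]
FD 5: (-1,0) -> (4,0) [heading=0, draw]
LT 151: heading 0 -> 151
FD 17: (4,0) -> (-10.869,8.242) [heading=151, draw]
LT 72: heading 151 -> 223
FD 7: (-10.869,8.242) -> (-15.988,3.468) [heading=223, draw]
RT 45: heading 223 -> 178
FD 6: (-15.988,3.468) -> (-21.984,3.677) [heading=178, draw]
BK 7: (-21.984,3.677) -> (-14.989,3.433) [heading=178, draw]
Final: pos=(-14.989,3.433), heading=178, 6 segment(s) drawn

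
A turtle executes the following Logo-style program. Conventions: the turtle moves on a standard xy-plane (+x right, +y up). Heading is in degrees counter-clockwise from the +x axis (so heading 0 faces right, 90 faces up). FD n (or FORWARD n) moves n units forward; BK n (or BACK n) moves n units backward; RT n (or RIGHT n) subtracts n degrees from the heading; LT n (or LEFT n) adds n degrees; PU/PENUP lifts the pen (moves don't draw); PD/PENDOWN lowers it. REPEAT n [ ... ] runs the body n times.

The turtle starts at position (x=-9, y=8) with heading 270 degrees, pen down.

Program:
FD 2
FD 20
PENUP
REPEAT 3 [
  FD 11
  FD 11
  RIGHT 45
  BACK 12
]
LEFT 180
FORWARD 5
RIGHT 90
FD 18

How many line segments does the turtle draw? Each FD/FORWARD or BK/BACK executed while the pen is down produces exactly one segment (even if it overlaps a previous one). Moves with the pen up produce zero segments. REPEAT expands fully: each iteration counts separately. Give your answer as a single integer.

Answer: 2

Derivation:
Executing turtle program step by step:
Start: pos=(-9,8), heading=270, pen down
FD 2: (-9,8) -> (-9,6) [heading=270, draw]
FD 20: (-9,6) -> (-9,-14) [heading=270, draw]
PU: pen up
REPEAT 3 [
  -- iteration 1/3 --
  FD 11: (-9,-14) -> (-9,-25) [heading=270, move]
  FD 11: (-9,-25) -> (-9,-36) [heading=270, move]
  RT 45: heading 270 -> 225
  BK 12: (-9,-36) -> (-0.515,-27.515) [heading=225, move]
  -- iteration 2/3 --
  FD 11: (-0.515,-27.515) -> (-8.293,-35.293) [heading=225, move]
  FD 11: (-8.293,-35.293) -> (-16.071,-43.071) [heading=225, move]
  RT 45: heading 225 -> 180
  BK 12: (-16.071,-43.071) -> (-4.071,-43.071) [heading=180, move]
  -- iteration 3/3 --
  FD 11: (-4.071,-43.071) -> (-15.071,-43.071) [heading=180, move]
  FD 11: (-15.071,-43.071) -> (-26.071,-43.071) [heading=180, move]
  RT 45: heading 180 -> 135
  BK 12: (-26.071,-43.071) -> (-17.586,-51.556) [heading=135, move]
]
LT 180: heading 135 -> 315
FD 5: (-17.586,-51.556) -> (-14.05,-55.092) [heading=315, move]
RT 90: heading 315 -> 225
FD 18: (-14.05,-55.092) -> (-26.778,-67.82) [heading=225, move]
Final: pos=(-26.778,-67.82), heading=225, 2 segment(s) drawn
Segments drawn: 2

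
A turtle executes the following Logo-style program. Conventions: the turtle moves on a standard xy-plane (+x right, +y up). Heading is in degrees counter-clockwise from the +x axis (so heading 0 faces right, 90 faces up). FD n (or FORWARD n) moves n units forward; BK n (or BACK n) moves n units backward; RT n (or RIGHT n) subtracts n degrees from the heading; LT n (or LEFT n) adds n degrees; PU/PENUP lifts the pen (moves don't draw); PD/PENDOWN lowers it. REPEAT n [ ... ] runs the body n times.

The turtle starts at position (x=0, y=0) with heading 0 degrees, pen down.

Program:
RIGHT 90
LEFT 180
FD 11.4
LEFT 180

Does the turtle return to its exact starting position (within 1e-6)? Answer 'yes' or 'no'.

Answer: no

Derivation:
Executing turtle program step by step:
Start: pos=(0,0), heading=0, pen down
RT 90: heading 0 -> 270
LT 180: heading 270 -> 90
FD 11.4: (0,0) -> (0,11.4) [heading=90, draw]
LT 180: heading 90 -> 270
Final: pos=(0,11.4), heading=270, 1 segment(s) drawn

Start position: (0, 0)
Final position: (0, 11.4)
Distance = 11.4; >= 1e-6 -> NOT closed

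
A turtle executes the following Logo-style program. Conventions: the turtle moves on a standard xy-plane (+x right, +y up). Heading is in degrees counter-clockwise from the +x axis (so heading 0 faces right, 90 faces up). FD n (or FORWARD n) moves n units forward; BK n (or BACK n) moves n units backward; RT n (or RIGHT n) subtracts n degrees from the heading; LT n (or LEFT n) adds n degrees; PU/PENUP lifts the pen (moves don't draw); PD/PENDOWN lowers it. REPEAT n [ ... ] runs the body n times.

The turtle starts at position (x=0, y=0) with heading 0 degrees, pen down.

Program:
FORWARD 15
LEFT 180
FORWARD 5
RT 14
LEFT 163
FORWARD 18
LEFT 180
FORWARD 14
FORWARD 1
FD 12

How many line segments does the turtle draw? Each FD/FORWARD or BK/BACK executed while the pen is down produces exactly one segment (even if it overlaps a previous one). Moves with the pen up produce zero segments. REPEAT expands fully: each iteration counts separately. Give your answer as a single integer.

Executing turtle program step by step:
Start: pos=(0,0), heading=0, pen down
FD 15: (0,0) -> (15,0) [heading=0, draw]
LT 180: heading 0 -> 180
FD 5: (15,0) -> (10,0) [heading=180, draw]
RT 14: heading 180 -> 166
LT 163: heading 166 -> 329
FD 18: (10,0) -> (25.429,-9.271) [heading=329, draw]
LT 180: heading 329 -> 149
FD 14: (25.429,-9.271) -> (13.429,-2.06) [heading=149, draw]
FD 1: (13.429,-2.06) -> (12.572,-1.545) [heading=149, draw]
FD 12: (12.572,-1.545) -> (2.285,4.635) [heading=149, draw]
Final: pos=(2.285,4.635), heading=149, 6 segment(s) drawn
Segments drawn: 6

Answer: 6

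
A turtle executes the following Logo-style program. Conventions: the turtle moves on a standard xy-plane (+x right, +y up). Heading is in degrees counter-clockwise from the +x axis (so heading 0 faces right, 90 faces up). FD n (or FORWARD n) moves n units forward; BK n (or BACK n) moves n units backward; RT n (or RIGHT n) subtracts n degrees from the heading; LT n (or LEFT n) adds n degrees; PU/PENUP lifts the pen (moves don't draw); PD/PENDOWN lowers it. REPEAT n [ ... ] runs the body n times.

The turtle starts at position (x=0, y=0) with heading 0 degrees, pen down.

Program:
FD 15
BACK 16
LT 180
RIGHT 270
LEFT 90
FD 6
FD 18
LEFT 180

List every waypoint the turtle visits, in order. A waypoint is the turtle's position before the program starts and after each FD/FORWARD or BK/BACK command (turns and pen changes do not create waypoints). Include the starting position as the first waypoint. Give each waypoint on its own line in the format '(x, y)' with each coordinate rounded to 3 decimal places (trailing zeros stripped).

Executing turtle program step by step:
Start: pos=(0,0), heading=0, pen down
FD 15: (0,0) -> (15,0) [heading=0, draw]
BK 16: (15,0) -> (-1,0) [heading=0, draw]
LT 180: heading 0 -> 180
RT 270: heading 180 -> 270
LT 90: heading 270 -> 0
FD 6: (-1,0) -> (5,0) [heading=0, draw]
FD 18: (5,0) -> (23,0) [heading=0, draw]
LT 180: heading 0 -> 180
Final: pos=(23,0), heading=180, 4 segment(s) drawn
Waypoints (5 total):
(0, 0)
(15, 0)
(-1, 0)
(5, 0)
(23, 0)

Answer: (0, 0)
(15, 0)
(-1, 0)
(5, 0)
(23, 0)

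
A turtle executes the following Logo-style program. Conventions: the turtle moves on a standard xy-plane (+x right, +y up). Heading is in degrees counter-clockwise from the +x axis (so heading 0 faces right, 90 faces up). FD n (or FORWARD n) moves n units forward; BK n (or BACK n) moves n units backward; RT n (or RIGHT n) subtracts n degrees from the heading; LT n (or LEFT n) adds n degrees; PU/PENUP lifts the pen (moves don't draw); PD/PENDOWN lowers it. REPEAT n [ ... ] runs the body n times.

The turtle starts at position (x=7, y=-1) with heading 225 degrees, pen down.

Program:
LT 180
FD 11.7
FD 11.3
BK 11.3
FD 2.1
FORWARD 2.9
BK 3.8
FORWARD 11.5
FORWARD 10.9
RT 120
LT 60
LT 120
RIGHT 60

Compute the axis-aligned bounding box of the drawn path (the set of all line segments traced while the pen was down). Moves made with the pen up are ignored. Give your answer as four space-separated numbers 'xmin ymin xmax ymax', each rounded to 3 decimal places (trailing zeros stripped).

Answer: 7 -1 31.961 23.961

Derivation:
Executing turtle program step by step:
Start: pos=(7,-1), heading=225, pen down
LT 180: heading 225 -> 45
FD 11.7: (7,-1) -> (15.273,7.273) [heading=45, draw]
FD 11.3: (15.273,7.273) -> (23.263,15.263) [heading=45, draw]
BK 11.3: (23.263,15.263) -> (15.273,7.273) [heading=45, draw]
FD 2.1: (15.273,7.273) -> (16.758,8.758) [heading=45, draw]
FD 2.9: (16.758,8.758) -> (18.809,10.809) [heading=45, draw]
BK 3.8: (18.809,10.809) -> (16.122,8.122) [heading=45, draw]
FD 11.5: (16.122,8.122) -> (24.253,16.253) [heading=45, draw]
FD 10.9: (24.253,16.253) -> (31.961,23.961) [heading=45, draw]
RT 120: heading 45 -> 285
LT 60: heading 285 -> 345
LT 120: heading 345 -> 105
RT 60: heading 105 -> 45
Final: pos=(31.961,23.961), heading=45, 8 segment(s) drawn

Segment endpoints: x in {7, 15.273, 16.122, 16.758, 18.809, 23.263, 24.253, 31.961}, y in {-1, 7.273, 8.122, 8.758, 10.809, 15.263, 16.253, 23.961}
xmin=7, ymin=-1, xmax=31.961, ymax=23.961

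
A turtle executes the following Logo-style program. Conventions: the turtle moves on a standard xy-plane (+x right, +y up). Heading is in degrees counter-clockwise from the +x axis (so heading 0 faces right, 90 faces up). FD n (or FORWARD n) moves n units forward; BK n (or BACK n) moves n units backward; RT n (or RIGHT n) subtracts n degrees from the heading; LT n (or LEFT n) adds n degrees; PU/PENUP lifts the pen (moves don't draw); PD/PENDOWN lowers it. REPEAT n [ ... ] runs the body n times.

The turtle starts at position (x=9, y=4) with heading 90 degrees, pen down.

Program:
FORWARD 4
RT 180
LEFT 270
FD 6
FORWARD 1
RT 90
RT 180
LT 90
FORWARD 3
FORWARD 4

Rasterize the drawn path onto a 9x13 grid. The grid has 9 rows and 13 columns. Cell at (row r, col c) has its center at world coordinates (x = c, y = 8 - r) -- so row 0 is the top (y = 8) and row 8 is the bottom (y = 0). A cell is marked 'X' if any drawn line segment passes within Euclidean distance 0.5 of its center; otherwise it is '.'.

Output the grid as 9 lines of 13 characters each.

Segment 0: (9,4) -> (9,8)
Segment 1: (9,8) -> (3,8)
Segment 2: (3,8) -> (2,8)
Segment 3: (2,8) -> (5,8)
Segment 4: (5,8) -> (9,8)

Answer: ..XXXXXXXX...
.........X...
.........X...
.........X...
.........X...
.............
.............
.............
.............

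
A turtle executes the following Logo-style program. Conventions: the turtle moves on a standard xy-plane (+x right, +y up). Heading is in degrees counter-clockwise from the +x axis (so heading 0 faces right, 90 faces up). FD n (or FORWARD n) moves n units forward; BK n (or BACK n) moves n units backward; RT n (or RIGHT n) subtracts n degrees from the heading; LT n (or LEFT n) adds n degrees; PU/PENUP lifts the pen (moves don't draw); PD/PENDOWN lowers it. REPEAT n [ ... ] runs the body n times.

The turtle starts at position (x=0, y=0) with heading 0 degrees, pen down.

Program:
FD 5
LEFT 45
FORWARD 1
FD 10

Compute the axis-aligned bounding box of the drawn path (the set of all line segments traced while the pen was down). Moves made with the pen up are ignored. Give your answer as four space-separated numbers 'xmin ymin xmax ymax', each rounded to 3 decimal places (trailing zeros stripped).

Executing turtle program step by step:
Start: pos=(0,0), heading=0, pen down
FD 5: (0,0) -> (5,0) [heading=0, draw]
LT 45: heading 0 -> 45
FD 1: (5,0) -> (5.707,0.707) [heading=45, draw]
FD 10: (5.707,0.707) -> (12.778,7.778) [heading=45, draw]
Final: pos=(12.778,7.778), heading=45, 3 segment(s) drawn

Segment endpoints: x in {0, 5, 5.707, 12.778}, y in {0, 0.707, 7.778}
xmin=0, ymin=0, xmax=12.778, ymax=7.778

Answer: 0 0 12.778 7.778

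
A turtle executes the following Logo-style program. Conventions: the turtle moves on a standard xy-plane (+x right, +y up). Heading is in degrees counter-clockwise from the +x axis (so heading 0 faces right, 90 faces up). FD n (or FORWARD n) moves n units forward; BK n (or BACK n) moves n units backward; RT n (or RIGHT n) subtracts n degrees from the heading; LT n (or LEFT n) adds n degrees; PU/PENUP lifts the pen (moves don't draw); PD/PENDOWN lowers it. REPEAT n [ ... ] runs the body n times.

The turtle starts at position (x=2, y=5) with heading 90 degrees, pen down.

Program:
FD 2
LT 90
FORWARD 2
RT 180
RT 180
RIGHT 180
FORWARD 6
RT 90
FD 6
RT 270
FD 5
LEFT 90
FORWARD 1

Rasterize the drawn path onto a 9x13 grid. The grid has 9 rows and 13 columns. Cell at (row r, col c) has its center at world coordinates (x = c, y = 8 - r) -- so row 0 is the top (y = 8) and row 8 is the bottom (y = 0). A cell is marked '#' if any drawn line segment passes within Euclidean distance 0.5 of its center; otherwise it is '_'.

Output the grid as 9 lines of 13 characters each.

Segment 0: (2,5) -> (2,7)
Segment 1: (2,7) -> (0,7)
Segment 2: (0,7) -> (6,7)
Segment 3: (6,7) -> (6,1)
Segment 4: (6,1) -> (11,1)
Segment 5: (11,1) -> (11,2)

Answer: _____________
#######______
__#___#______
__#___#______
______#______
______#______
______#____#_
______######_
_____________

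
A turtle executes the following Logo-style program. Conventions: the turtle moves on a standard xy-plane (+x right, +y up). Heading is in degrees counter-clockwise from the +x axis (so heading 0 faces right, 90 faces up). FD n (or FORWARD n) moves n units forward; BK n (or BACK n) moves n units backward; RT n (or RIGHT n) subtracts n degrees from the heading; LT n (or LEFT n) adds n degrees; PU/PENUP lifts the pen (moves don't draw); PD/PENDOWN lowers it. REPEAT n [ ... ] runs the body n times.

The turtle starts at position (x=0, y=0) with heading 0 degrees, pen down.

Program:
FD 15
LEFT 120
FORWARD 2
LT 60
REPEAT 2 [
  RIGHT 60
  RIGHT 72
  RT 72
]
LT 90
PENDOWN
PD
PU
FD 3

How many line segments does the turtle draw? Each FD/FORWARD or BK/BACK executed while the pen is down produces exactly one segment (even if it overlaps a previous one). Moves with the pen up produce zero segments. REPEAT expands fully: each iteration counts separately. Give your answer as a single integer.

Executing turtle program step by step:
Start: pos=(0,0), heading=0, pen down
FD 15: (0,0) -> (15,0) [heading=0, draw]
LT 120: heading 0 -> 120
FD 2: (15,0) -> (14,1.732) [heading=120, draw]
LT 60: heading 120 -> 180
REPEAT 2 [
  -- iteration 1/2 --
  RT 60: heading 180 -> 120
  RT 72: heading 120 -> 48
  RT 72: heading 48 -> 336
  -- iteration 2/2 --
  RT 60: heading 336 -> 276
  RT 72: heading 276 -> 204
  RT 72: heading 204 -> 132
]
LT 90: heading 132 -> 222
PD: pen down
PD: pen down
PU: pen up
FD 3: (14,1.732) -> (11.771,-0.275) [heading=222, move]
Final: pos=(11.771,-0.275), heading=222, 2 segment(s) drawn
Segments drawn: 2

Answer: 2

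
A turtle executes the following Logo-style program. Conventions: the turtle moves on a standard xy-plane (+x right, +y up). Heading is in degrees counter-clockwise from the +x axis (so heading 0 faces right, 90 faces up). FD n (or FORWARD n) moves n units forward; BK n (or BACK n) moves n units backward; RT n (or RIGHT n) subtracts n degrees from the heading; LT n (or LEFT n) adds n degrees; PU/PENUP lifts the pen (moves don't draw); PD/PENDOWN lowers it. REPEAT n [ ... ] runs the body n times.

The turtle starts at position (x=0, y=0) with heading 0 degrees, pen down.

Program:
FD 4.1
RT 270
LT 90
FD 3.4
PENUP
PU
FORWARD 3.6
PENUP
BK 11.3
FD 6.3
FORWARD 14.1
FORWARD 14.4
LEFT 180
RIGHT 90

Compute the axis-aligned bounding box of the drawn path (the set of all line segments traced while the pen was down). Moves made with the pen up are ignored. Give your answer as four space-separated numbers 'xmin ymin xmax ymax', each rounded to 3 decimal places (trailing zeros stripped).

Answer: 0 0 4.1 0

Derivation:
Executing turtle program step by step:
Start: pos=(0,0), heading=0, pen down
FD 4.1: (0,0) -> (4.1,0) [heading=0, draw]
RT 270: heading 0 -> 90
LT 90: heading 90 -> 180
FD 3.4: (4.1,0) -> (0.7,0) [heading=180, draw]
PU: pen up
PU: pen up
FD 3.6: (0.7,0) -> (-2.9,0) [heading=180, move]
PU: pen up
BK 11.3: (-2.9,0) -> (8.4,0) [heading=180, move]
FD 6.3: (8.4,0) -> (2.1,0) [heading=180, move]
FD 14.1: (2.1,0) -> (-12,0) [heading=180, move]
FD 14.4: (-12,0) -> (-26.4,0) [heading=180, move]
LT 180: heading 180 -> 0
RT 90: heading 0 -> 270
Final: pos=(-26.4,0), heading=270, 2 segment(s) drawn

Segment endpoints: x in {0, 0.7, 4.1}, y in {0, 0}
xmin=0, ymin=0, xmax=4.1, ymax=0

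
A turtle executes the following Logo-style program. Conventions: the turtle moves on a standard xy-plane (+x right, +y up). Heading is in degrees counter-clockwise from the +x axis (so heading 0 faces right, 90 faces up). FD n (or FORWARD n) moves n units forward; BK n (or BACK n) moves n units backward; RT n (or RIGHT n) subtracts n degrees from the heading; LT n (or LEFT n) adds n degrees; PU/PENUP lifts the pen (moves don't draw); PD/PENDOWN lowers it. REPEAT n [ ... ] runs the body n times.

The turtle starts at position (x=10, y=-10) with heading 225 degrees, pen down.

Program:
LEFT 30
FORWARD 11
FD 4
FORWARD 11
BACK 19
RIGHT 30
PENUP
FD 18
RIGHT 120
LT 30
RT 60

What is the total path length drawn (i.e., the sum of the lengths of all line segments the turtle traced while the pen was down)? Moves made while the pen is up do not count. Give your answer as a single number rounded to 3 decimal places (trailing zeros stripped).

Answer: 45

Derivation:
Executing turtle program step by step:
Start: pos=(10,-10), heading=225, pen down
LT 30: heading 225 -> 255
FD 11: (10,-10) -> (7.153,-20.625) [heading=255, draw]
FD 4: (7.153,-20.625) -> (6.118,-24.489) [heading=255, draw]
FD 11: (6.118,-24.489) -> (3.271,-35.114) [heading=255, draw]
BK 19: (3.271,-35.114) -> (8.188,-16.761) [heading=255, draw]
RT 30: heading 255 -> 225
PU: pen up
FD 18: (8.188,-16.761) -> (-4.54,-29.489) [heading=225, move]
RT 120: heading 225 -> 105
LT 30: heading 105 -> 135
RT 60: heading 135 -> 75
Final: pos=(-4.54,-29.489), heading=75, 4 segment(s) drawn

Segment lengths:
  seg 1: (10,-10) -> (7.153,-20.625), length = 11
  seg 2: (7.153,-20.625) -> (6.118,-24.489), length = 4
  seg 3: (6.118,-24.489) -> (3.271,-35.114), length = 11
  seg 4: (3.271,-35.114) -> (8.188,-16.761), length = 19
Total = 45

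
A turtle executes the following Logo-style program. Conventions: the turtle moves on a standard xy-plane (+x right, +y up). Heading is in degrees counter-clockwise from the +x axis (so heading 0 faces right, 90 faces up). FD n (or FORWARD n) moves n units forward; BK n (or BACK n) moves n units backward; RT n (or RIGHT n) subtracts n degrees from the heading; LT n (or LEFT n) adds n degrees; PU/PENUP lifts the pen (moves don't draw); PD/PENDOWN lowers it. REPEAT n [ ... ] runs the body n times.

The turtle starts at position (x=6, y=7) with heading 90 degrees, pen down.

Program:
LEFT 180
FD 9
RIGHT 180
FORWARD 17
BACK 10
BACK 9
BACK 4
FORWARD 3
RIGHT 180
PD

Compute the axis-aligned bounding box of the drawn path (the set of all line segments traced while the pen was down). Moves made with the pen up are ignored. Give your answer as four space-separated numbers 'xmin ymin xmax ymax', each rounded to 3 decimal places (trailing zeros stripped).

Executing turtle program step by step:
Start: pos=(6,7), heading=90, pen down
LT 180: heading 90 -> 270
FD 9: (6,7) -> (6,-2) [heading=270, draw]
RT 180: heading 270 -> 90
FD 17: (6,-2) -> (6,15) [heading=90, draw]
BK 10: (6,15) -> (6,5) [heading=90, draw]
BK 9: (6,5) -> (6,-4) [heading=90, draw]
BK 4: (6,-4) -> (6,-8) [heading=90, draw]
FD 3: (6,-8) -> (6,-5) [heading=90, draw]
RT 180: heading 90 -> 270
PD: pen down
Final: pos=(6,-5), heading=270, 6 segment(s) drawn

Segment endpoints: x in {6, 6, 6, 6}, y in {-8, -5, -4, -2, 5, 7, 15}
xmin=6, ymin=-8, xmax=6, ymax=15

Answer: 6 -8 6 15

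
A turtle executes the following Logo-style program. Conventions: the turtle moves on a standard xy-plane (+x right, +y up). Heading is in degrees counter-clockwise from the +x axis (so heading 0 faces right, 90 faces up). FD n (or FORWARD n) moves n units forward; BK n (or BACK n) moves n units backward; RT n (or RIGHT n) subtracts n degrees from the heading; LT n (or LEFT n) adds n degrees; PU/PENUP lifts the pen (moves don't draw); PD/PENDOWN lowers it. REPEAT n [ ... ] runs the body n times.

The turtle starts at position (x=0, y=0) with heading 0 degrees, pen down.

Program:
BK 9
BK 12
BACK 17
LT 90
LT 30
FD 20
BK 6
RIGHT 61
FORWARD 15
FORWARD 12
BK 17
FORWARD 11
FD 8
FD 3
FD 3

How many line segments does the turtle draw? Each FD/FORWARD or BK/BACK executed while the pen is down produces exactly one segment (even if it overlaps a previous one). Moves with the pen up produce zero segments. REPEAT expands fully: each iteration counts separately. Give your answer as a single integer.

Answer: 12

Derivation:
Executing turtle program step by step:
Start: pos=(0,0), heading=0, pen down
BK 9: (0,0) -> (-9,0) [heading=0, draw]
BK 12: (-9,0) -> (-21,0) [heading=0, draw]
BK 17: (-21,0) -> (-38,0) [heading=0, draw]
LT 90: heading 0 -> 90
LT 30: heading 90 -> 120
FD 20: (-38,0) -> (-48,17.321) [heading=120, draw]
BK 6: (-48,17.321) -> (-45,12.124) [heading=120, draw]
RT 61: heading 120 -> 59
FD 15: (-45,12.124) -> (-37.274,24.982) [heading=59, draw]
FD 12: (-37.274,24.982) -> (-31.094,35.268) [heading=59, draw]
BK 17: (-31.094,35.268) -> (-39.85,20.696) [heading=59, draw]
FD 11: (-39.85,20.696) -> (-34.184,30.125) [heading=59, draw]
FD 8: (-34.184,30.125) -> (-30.064,36.982) [heading=59, draw]
FD 3: (-30.064,36.982) -> (-28.519,39.554) [heading=59, draw]
FD 3: (-28.519,39.554) -> (-26.974,42.125) [heading=59, draw]
Final: pos=(-26.974,42.125), heading=59, 12 segment(s) drawn
Segments drawn: 12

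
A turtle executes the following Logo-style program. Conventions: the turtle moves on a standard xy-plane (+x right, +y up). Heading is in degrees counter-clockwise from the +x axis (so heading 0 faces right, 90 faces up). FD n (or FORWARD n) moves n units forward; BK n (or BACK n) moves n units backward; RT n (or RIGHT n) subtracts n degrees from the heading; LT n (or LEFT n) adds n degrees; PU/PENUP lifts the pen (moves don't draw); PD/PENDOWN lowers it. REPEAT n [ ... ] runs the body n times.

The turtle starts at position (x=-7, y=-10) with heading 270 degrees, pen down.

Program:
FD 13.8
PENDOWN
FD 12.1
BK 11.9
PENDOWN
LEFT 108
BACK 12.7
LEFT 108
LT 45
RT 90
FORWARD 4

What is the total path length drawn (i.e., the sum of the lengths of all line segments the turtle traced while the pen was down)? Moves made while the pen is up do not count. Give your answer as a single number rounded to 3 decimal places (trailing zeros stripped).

Executing turtle program step by step:
Start: pos=(-7,-10), heading=270, pen down
FD 13.8: (-7,-10) -> (-7,-23.8) [heading=270, draw]
PD: pen down
FD 12.1: (-7,-23.8) -> (-7,-35.9) [heading=270, draw]
BK 11.9: (-7,-35.9) -> (-7,-24) [heading=270, draw]
PD: pen down
LT 108: heading 270 -> 18
BK 12.7: (-7,-24) -> (-19.078,-27.925) [heading=18, draw]
LT 108: heading 18 -> 126
LT 45: heading 126 -> 171
RT 90: heading 171 -> 81
FD 4: (-19.078,-27.925) -> (-18.453,-23.974) [heading=81, draw]
Final: pos=(-18.453,-23.974), heading=81, 5 segment(s) drawn

Segment lengths:
  seg 1: (-7,-10) -> (-7,-23.8), length = 13.8
  seg 2: (-7,-23.8) -> (-7,-35.9), length = 12.1
  seg 3: (-7,-35.9) -> (-7,-24), length = 11.9
  seg 4: (-7,-24) -> (-19.078,-27.925), length = 12.7
  seg 5: (-19.078,-27.925) -> (-18.453,-23.974), length = 4
Total = 54.5

Answer: 54.5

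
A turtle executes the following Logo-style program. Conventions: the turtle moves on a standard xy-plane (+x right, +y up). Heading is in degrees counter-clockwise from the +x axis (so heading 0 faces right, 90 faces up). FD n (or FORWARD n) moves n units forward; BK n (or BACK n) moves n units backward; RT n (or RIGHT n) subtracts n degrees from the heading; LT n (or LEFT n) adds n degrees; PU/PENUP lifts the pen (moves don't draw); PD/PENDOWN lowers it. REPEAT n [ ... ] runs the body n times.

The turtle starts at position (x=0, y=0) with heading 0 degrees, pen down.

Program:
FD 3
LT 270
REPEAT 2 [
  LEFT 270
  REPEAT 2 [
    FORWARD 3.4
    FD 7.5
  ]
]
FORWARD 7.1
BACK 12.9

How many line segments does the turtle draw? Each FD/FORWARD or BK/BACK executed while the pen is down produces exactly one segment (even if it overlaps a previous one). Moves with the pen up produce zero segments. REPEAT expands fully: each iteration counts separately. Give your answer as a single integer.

Answer: 11

Derivation:
Executing turtle program step by step:
Start: pos=(0,0), heading=0, pen down
FD 3: (0,0) -> (3,0) [heading=0, draw]
LT 270: heading 0 -> 270
REPEAT 2 [
  -- iteration 1/2 --
  LT 270: heading 270 -> 180
  REPEAT 2 [
    -- iteration 1/2 --
    FD 3.4: (3,0) -> (-0.4,0) [heading=180, draw]
    FD 7.5: (-0.4,0) -> (-7.9,0) [heading=180, draw]
    -- iteration 2/2 --
    FD 3.4: (-7.9,0) -> (-11.3,0) [heading=180, draw]
    FD 7.5: (-11.3,0) -> (-18.8,0) [heading=180, draw]
  ]
  -- iteration 2/2 --
  LT 270: heading 180 -> 90
  REPEAT 2 [
    -- iteration 1/2 --
    FD 3.4: (-18.8,0) -> (-18.8,3.4) [heading=90, draw]
    FD 7.5: (-18.8,3.4) -> (-18.8,10.9) [heading=90, draw]
    -- iteration 2/2 --
    FD 3.4: (-18.8,10.9) -> (-18.8,14.3) [heading=90, draw]
    FD 7.5: (-18.8,14.3) -> (-18.8,21.8) [heading=90, draw]
  ]
]
FD 7.1: (-18.8,21.8) -> (-18.8,28.9) [heading=90, draw]
BK 12.9: (-18.8,28.9) -> (-18.8,16) [heading=90, draw]
Final: pos=(-18.8,16), heading=90, 11 segment(s) drawn
Segments drawn: 11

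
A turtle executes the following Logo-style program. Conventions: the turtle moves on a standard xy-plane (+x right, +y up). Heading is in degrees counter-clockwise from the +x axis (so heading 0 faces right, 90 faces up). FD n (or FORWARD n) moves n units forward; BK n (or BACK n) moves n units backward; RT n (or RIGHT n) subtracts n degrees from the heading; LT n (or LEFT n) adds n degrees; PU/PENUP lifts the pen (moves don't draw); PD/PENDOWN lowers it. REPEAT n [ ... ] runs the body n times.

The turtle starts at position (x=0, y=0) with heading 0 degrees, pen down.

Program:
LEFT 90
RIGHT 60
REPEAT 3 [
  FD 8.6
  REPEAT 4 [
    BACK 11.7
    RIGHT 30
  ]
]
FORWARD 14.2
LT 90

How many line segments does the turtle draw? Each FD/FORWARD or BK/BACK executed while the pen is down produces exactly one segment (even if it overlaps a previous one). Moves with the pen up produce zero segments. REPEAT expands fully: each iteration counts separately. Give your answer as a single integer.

Executing turtle program step by step:
Start: pos=(0,0), heading=0, pen down
LT 90: heading 0 -> 90
RT 60: heading 90 -> 30
REPEAT 3 [
  -- iteration 1/3 --
  FD 8.6: (0,0) -> (7.448,4.3) [heading=30, draw]
  REPEAT 4 [
    -- iteration 1/4 --
    BK 11.7: (7.448,4.3) -> (-2.685,-1.55) [heading=30, draw]
    RT 30: heading 30 -> 0
    -- iteration 2/4 --
    BK 11.7: (-2.685,-1.55) -> (-14.385,-1.55) [heading=0, draw]
    RT 30: heading 0 -> 330
    -- iteration 3/4 --
    BK 11.7: (-14.385,-1.55) -> (-24.517,4.3) [heading=330, draw]
    RT 30: heading 330 -> 300
    -- iteration 4/4 --
    BK 11.7: (-24.517,4.3) -> (-30.367,14.432) [heading=300, draw]
    RT 30: heading 300 -> 270
  ]
  -- iteration 2/3 --
  FD 8.6: (-30.367,14.432) -> (-30.367,5.832) [heading=270, draw]
  REPEAT 4 [
    -- iteration 1/4 --
    BK 11.7: (-30.367,5.832) -> (-30.367,17.532) [heading=270, draw]
    RT 30: heading 270 -> 240
    -- iteration 2/4 --
    BK 11.7: (-30.367,17.532) -> (-24.517,27.665) [heading=240, draw]
    RT 30: heading 240 -> 210
    -- iteration 3/4 --
    BK 11.7: (-24.517,27.665) -> (-14.385,33.515) [heading=210, draw]
    RT 30: heading 210 -> 180
    -- iteration 4/4 --
    BK 11.7: (-14.385,33.515) -> (-2.685,33.515) [heading=180, draw]
    RT 30: heading 180 -> 150
  ]
  -- iteration 3/3 --
  FD 8.6: (-2.685,33.515) -> (-10.132,37.815) [heading=150, draw]
  REPEAT 4 [
    -- iteration 1/4 --
    BK 11.7: (-10.132,37.815) -> (0,31.965) [heading=150, draw]
    RT 30: heading 150 -> 120
    -- iteration 2/4 --
    BK 11.7: (0,31.965) -> (5.85,21.832) [heading=120, draw]
    RT 30: heading 120 -> 90
    -- iteration 3/4 --
    BK 11.7: (5.85,21.832) -> (5.85,10.132) [heading=90, draw]
    RT 30: heading 90 -> 60
    -- iteration 4/4 --
    BK 11.7: (5.85,10.132) -> (0,0) [heading=60, draw]
    RT 30: heading 60 -> 30
  ]
]
FD 14.2: (0,0) -> (12.298,7.1) [heading=30, draw]
LT 90: heading 30 -> 120
Final: pos=(12.298,7.1), heading=120, 16 segment(s) drawn
Segments drawn: 16

Answer: 16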